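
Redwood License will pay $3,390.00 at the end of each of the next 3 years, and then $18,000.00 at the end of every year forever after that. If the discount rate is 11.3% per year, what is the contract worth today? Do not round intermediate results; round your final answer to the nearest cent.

PV of 3-year annuity: $3,390.00 × [1 − (1+0.113)^−3] / 0.113 = 8241.15885
Perpetuity value at year 3: $18,000.00 / 0.113 = 159292.03540
PV of perpetuity: 159292.03540 / (1+0.113)^3 = 115533.66984
Total PV = 8241.15885 + 115533.66984 = 123774.82869

$123774.83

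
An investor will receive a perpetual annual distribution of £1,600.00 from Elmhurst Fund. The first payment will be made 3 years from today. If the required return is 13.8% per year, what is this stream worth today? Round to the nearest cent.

£8952.75

Value at end of year 2: C / r = £1,600.00 / 0.138 = £11,594.2029
Discount to today: PV = £11,594.2029 / (1 + 0.138)^2 = £11,594.2029 / 1.295044 = £8,952.75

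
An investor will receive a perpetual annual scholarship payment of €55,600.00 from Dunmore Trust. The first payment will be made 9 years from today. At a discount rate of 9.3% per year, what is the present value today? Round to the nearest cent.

€293515.17

Value at end of year 8: C / r = €55,600.00 / 0.093 = €597,849.4624
Discount to today: PV = €597,849.4624 / (1 + 0.093)^8 = €597,849.4624 / 2.036861 = €293,515.17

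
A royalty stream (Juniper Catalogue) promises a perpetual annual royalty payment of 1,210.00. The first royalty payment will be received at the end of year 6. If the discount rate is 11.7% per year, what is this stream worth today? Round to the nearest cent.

5947.49

Value at end of year 5: C / r = 1,210.00 / 0.117 = 10,341.8803
Discount to today: PV = 10,341.8803 / (1 + 0.117)^5 = 10,341.8803 / 1.738865 = 5,947.49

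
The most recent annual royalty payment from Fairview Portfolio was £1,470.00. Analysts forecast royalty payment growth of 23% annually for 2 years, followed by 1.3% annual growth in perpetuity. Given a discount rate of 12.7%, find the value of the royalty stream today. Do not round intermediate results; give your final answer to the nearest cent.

£18914.42

D_1 = 1808.10000
D_2 = 2223.96300
Terminal value at year 2: TV = D_2×(1+g_2)/(r−g_2) = 2252.87452/0.114 = 19762.05718
P_0 = D_1/(1+r)^1 + D_2/(1+r)^2 + TV/(1+r)^2
    = 1604.34783 + 1750.97411 + 15559.09454 = 18914.41648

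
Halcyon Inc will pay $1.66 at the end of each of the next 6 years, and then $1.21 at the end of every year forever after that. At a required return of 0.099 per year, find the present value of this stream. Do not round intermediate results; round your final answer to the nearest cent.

$14.19

PV of 6-year annuity: $1.66 × [1 − (1+0.099)^−6] / 0.099 = 7.25097
Perpetuity value at year 6: $1.21 / 0.099 = 12.22222
PV of perpetuity: 12.22222 / (1+0.099)^6 = 6.93688
Total PV = 7.25097 + 6.93688 = 14.18785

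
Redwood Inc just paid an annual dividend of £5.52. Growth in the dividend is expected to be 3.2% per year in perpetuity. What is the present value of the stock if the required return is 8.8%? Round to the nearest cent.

£101.73

D₁ = D₀ × (1 + g) = £5.52 × 1.032 = £5.6966
Growing perpetuity: P = D₁ / (r − g) = £5.6966 / (0.088 − 0.032) = £101.73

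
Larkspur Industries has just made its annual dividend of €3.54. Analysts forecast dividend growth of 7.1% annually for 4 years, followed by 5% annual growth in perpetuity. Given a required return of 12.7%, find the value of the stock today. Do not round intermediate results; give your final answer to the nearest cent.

D_1 = 3.79134
D_2 = 4.06053
D_3 = 4.34882
D_4 = 4.65759
Terminal value at year 4: TV = D_4×(1+g_2)/(r−g_2) = 4.89047/0.077 = 63.51257
P_0 = D_1/(1+r)^1 + D_2/(1+r)^2 + D_3/(1+r)^3 + D_4/(1+r)^4 + TV/(1+r)^4
    = 3.36410 + 3.19694 + 3.03809 + 2.88712 + 39.36988 = 51.85612

€51.86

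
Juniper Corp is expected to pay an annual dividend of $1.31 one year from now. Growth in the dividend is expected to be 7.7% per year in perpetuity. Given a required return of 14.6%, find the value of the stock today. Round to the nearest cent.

$18.99

Growing perpetuity: P = D₁ / (r − g) = $1.3100 / (0.146 − 0.077) = $18.99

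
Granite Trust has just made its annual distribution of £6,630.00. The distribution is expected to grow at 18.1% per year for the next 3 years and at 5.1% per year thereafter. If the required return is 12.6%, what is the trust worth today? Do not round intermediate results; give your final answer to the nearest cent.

£129095.81

D_1 = 7830.03000
D_2 = 9247.26543
D_3 = 10921.02047
Terminal value at year 3: TV = D_3×(1+g_2)/(r−g_2) = 11477.99252/0.075 = 153039.90023
P_0 = D_1/(1+r)^1 + D_2/(1+r)^2 + D_3/(1+r)^3 + TV/(1+r)^3
    = 6953.84547 + 7293.50933 + 7649.76422 + 107198.69596 = 129095.81498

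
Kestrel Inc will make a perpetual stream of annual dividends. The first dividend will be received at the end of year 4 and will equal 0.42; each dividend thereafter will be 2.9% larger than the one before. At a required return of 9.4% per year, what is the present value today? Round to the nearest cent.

4.93

Value at end of year 3: C₁ / (r − g) = 0.42 / (0.094 − 0.029) = 6.4615
Discount to today: PV = 6.4615 / (1 + 0.094)^3 = 6.4615 / 1.309339 = 4.93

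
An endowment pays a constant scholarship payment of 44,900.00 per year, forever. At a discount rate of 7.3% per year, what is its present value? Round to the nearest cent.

615068.49

Level perpetuity: PV = C / r = 44,900.00 / 0.073 = 615,068.49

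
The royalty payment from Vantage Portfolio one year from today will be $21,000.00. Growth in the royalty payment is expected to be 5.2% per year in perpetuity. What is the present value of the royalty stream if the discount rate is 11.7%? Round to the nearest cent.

$323076.92

Growing perpetuity: P = D₁ / (r − g) = $21,000.0000 / (0.117 − 0.052) = $323,076.92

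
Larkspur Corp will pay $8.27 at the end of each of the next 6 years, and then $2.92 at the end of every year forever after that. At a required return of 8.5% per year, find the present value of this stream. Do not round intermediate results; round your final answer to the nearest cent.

PV of 6-year annuity: $8.27 × [1 − (1+0.085)^−6] / 0.085 = 37.65817
Perpetuity value at year 6: $2.92 / 0.085 = 34.35294
PV of perpetuity: 34.35294 / (1+0.085)^6 = 21.05647
Total PV = 37.65817 + 21.05647 = 58.71463

$58.71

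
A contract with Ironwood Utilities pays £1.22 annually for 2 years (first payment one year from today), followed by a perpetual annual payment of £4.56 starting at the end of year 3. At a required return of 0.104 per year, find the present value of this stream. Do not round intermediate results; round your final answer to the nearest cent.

£38.08

PV of 2-year annuity: £1.22 × [1 − (1+0.104)^−2] / 0.104 = 2.10604
Perpetuity value at year 2: £4.56 / 0.104 = 43.84615
PV of perpetuity: 43.84615 / (1+0.104)^2 = 35.97438
Total PV = 2.10604 + 35.97438 = 38.08043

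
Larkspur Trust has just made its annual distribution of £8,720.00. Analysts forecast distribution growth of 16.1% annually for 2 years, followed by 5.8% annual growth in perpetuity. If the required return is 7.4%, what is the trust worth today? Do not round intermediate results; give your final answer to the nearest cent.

£693427.25

D_1 = 10123.92000
D_2 = 11753.87112
Terminal value at year 2: TV = D_2×(1+g_2)/(r−g_2) = 12435.59564/0.016 = 777224.72781
P_0 = D_1/(1+r)^1 + D_2/(1+r)^2 + TV/(1+r)^2
    = 9426.36872 + 10189.95724 + 673810.92265 = 693427.24860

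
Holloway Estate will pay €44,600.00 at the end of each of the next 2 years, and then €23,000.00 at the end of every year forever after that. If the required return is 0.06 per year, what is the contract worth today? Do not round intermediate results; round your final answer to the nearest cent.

€422934.61

PV of 2-year annuity: €44,600.00 × [1 − (1+0.06)^−2] / 0.06 = 81769.31292
Perpetuity value at year 2: €23,000.00 / 0.06 = 383333.33333
PV of perpetuity: 383333.33333 / (1+0.06)^2 = 341165.30201
Total PV = 81769.31292 + 341165.30201 = 422934.61493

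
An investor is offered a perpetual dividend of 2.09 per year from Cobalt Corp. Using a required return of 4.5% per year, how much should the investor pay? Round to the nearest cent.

46.44

Level perpetuity: PV = C / r = 2.09 / 0.045 = 46.44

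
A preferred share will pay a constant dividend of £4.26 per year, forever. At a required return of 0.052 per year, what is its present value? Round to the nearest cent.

£81.92

Level perpetuity: PV = C / r = £4.26 / 0.052 = £81.92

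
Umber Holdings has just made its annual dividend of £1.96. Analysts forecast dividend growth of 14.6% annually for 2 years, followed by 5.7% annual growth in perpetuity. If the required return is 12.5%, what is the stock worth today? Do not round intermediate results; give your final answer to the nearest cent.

£35.64

D_1 = 2.24616
D_2 = 2.57410
Terminal value at year 2: TV = D_2×(1+g_2)/(r−g_2) = 2.72082/0.068 = 40.01210
P_0 = D_1/(1+r)^1 + D_2/(1+r)^2 + TV/(1+r)^2
    = 1.99659 + 2.03386 + 31.61450 = 35.64494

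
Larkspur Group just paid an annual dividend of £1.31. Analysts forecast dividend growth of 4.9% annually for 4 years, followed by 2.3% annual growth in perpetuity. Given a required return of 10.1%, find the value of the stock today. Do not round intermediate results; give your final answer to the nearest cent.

D_1 = 1.37419
D_2 = 1.44153
D_3 = 1.51216
D_4 = 1.58626
Terminal value at year 4: TV = D_4×(1+g_2)/(r−g_2) = 1.62274/0.078 = 20.80436
P_0 = D_1/(1+r)^1 + D_2/(1+r)^2 + D_3/(1+r)^3 + D_4/(1+r)^4 + TV/(1+r)^4
    = 1.24813 + 1.18918 + 1.13302 + 1.07950 + 14.15810 = 18.80793

£18.81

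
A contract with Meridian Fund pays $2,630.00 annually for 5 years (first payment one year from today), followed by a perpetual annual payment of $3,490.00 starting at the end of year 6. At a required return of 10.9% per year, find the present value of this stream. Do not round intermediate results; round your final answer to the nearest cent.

$28831.87

PV of 5-year annuity: $2,630.00 × [1 − (1+0.109)^−5] / 0.109 = 9744.71045
Perpetuity value at year 5: $3,490.00 / 0.109 = 32018.34862
PV of perpetuity: 32018.34862 / (1+0.109)^5 = 19087.15491
Total PV = 9744.71045 + 19087.15491 = 28831.86536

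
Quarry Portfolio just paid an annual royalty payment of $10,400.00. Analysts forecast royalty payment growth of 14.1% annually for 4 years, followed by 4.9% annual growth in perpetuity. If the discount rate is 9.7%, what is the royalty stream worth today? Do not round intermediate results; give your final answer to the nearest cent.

$311943.31

D_1 = 11866.40000
D_2 = 13539.56240
D_3 = 15448.64070
D_4 = 17626.89904
Terminal value at year 4: TV = D_4×(1+g_2)/(r−g_2) = 18490.61709/0.048 = 385221.18937
P_0 = D_1/(1+r)^1 + D_2/(1+r)^2 + D_3/(1+r)^3 + D_4/(1+r)^4 + TV/(1+r)^4
    = 10817.13765 + 11251.00643 + 11702.27743 + 12171.64863 + 266001.23775 = 311943.30789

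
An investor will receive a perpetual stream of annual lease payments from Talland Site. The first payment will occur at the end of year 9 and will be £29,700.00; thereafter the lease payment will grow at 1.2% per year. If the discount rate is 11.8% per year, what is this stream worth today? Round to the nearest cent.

Value at end of year 8: C₁ / (r − g) = £29,700.00 / (0.118 − 0.012) = £280,188.6792
Discount to today: PV = £280,188.6792 / (1 + 0.118)^8 = £280,188.6792 / 2.440813 = £114,793.20

£114793.20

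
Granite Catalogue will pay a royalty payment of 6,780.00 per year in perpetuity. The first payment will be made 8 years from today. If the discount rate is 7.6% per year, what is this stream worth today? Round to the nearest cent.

53423.24

Value at end of year 7: C / r = 6,780.00 / 0.076 = 89,210.5263
Discount to today: PV = 89,210.5263 / (1 + 0.076)^7 = 89,210.5263 / 1.669882 = 53,423.24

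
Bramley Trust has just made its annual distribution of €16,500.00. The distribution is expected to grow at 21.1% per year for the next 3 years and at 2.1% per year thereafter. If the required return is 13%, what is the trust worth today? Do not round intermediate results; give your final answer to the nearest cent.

D_1 = 19981.50000
D_2 = 24197.59650
D_3 = 29303.28936
Terminal value at year 3: TV = D_3×(1+g_2)/(r−g_2) = 29918.65844/0.109 = 274483.10494
P_0 = D_1/(1+r)^1 + D_2/(1+r)^2 + D_3/(1+r)^3 + TV/(1+r)^3
    = 17682.74336 + 18950.26744 + 20308.64945 + 190230.56042 = 247172.22067

€247172.22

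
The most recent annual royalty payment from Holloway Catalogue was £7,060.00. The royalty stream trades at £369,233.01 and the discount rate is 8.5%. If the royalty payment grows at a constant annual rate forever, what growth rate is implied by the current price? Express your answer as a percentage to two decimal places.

P = D₀(1+g)/(r−g) ⇒ P(r−g) = D₀(1+g) ⇒ g(P+D₀) = P·r − D₀
g = (P·r − D₀)/(P + D₀) = (£369,233.01×0.085 − £7,060.00) / (£369,233.01 + £7,060.00) = 0.064643

6.46%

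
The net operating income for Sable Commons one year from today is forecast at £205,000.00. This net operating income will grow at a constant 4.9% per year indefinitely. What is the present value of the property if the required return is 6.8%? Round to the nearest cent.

Growing perpetuity: P = D₁ / (r − g) = £205,000.0000 / (0.068 − 0.049) = £10,789,473.68

£10789473.68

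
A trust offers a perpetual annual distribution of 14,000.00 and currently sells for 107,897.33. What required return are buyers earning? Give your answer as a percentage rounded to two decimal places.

P = C/r ⇒ r = C/P = 14,000.00/107,897.33 = 0.129753

12.98%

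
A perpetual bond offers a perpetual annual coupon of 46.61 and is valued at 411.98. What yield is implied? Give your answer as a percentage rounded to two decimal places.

11.31%

P = C/r ⇒ r = C/P = 46.61/411.98 = 0.113137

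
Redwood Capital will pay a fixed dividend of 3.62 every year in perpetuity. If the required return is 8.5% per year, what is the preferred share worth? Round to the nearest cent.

42.59

Level perpetuity: PV = C / r = 3.62 / 0.085 = 42.59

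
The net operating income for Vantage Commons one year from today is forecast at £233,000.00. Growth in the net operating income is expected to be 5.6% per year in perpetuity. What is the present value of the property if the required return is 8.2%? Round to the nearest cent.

Growing perpetuity: P = D₁ / (r − g) = £233,000.0000 / (0.082 − 0.056) = £8,961,538.46

£8961538.46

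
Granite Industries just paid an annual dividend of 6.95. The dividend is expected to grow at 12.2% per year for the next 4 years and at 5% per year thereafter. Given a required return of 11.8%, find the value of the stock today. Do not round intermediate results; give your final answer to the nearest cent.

136.91

D_1 = 7.79790
D_2 = 8.74924
D_3 = 9.81665
D_4 = 11.01428
Terminal value at year 4: TV = D_4×(1+g_2)/(r−g_2) = 11.56500/0.068 = 170.07349
P_0 = D_1/(1+r)^1 + D_2/(1+r)^2 + D_3/(1+r)^3 + D_4/(1+r)^4 + TV/(1+r)^4
    = 6.97487 + 6.99982 + 7.02486 + 7.05000 + 108.86027 = 136.90982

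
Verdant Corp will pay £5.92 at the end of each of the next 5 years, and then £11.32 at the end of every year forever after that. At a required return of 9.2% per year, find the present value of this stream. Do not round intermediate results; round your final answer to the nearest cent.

£102.15

PV of 5-year annuity: £5.92 × [1 − (1+0.092)^−5] / 0.092 = 22.90774
Perpetuity value at year 5: £11.32 / 0.092 = 123.04348
PV of perpetuity: 123.04348 / (1+0.092)^5 = 79.24017
Total PV = 22.90774 + 79.24017 = 102.14791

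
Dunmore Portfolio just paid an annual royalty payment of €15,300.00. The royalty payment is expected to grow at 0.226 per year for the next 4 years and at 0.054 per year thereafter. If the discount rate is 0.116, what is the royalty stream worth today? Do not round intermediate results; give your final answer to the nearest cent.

D_1 = 18757.80000
D_2 = 22997.06280
D_3 = 28194.39899
D_4 = 34566.33317
Terminal value at year 4: TV = D_4×(1+g_2)/(r−g_2) = 36432.91516/0.062 = 587627.66381
P_0 = D_1/(1+r)^1 + D_2/(1+r)^2 + D_3/(1+r)^3 + D_4/(1+r)^4 + TV/(1+r)^4
    = 16808.06452 + 18464.77338 + 20284.77793 + 22284.17360 + 378830.95126 = 456672.74069

€456672.74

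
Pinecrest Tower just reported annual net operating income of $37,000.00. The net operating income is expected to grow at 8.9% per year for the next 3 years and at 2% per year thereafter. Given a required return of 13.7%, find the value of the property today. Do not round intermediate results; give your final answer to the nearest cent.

D_1 = 40293.00000
D_2 = 43879.07700
D_3 = 47784.31485
Terminal value at year 3: TV = D_3×(1+g_2)/(r−g_2) = 48740.00115/0.117 = 416581.20641
P_0 = D_1/(1+r)^1 + D_2/(1+r)^2 + D_3/(1+r)^3 + TV/(1+r)^3
    = 35437.99472 + 33941.93162 + 32509.02686 + 283412.02900 = 385300.98220

$385300.98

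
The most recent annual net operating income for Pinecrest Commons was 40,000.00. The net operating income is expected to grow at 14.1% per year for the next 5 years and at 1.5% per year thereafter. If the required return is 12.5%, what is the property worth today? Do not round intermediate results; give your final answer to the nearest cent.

D_1 = 45640.00000
D_2 = 52075.24000
D_3 = 59417.84884
D_4 = 67795.76553
D_5 = 77354.96847
Terminal value at year 5: TV = D_5×(1+g_2)/(r−g_2) = 78515.29299/0.11 = 713775.39084
P_0 = D_1/(1+r)^1 + D_2/(1+r)^2 + D_3/(1+r)^3 + D_4/(1+r)^4 + D_5/(1+r)^5 + TV/(1+r)^5
    = 40568.88889 + 41145.86864 + 41731.05433 + 42324.56266 + 42926.51199 + 396094.63339 = 604791.51990

604791.52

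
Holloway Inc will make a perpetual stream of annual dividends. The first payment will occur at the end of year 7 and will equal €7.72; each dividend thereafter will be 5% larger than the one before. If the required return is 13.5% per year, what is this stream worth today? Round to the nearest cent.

Value at end of year 6: C₁ / (r − g) = €7.72 / (0.135 − 0.05) = €90.8235
Discount to today: PV = €90.8235 / (1 + 0.135)^6 = €90.8235 / 2.137840 = €42.48

€42.48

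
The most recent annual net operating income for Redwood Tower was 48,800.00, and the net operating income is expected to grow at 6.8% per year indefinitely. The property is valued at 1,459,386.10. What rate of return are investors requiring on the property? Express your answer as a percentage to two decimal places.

10.37%

D₁ = 48,800.00 × 1.068 = 52,118.4000
P = D₁/(r − g) ⇒ r = D₁/P + g = 52,118.4000/1,459,386.10 + 0.068 = 0.035713 + 0.068 = 0.103713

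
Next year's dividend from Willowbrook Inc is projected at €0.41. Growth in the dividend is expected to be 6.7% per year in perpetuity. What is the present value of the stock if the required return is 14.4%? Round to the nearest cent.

€5.32

Growing perpetuity: P = D₁ / (r − g) = €0.4100 / (0.144 − 0.067) = €5.32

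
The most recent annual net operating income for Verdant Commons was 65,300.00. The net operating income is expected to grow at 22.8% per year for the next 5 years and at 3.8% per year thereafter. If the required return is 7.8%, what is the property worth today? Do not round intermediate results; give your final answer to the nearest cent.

3741357.75

D_1 = 80188.40000
D_2 = 98471.35520
D_3 = 120922.82419
D_4 = 148493.22810
D_5 = 182349.68411
Terminal value at year 5: TV = D_5×(1+g_2)/(r−g_2) = 189278.97210/0.04 = 4731974.30257
P_0 = D_1/(1+r)^1 + D_2/(1+r)^2 + D_3/(1+r)^3 + D_4/(1+r)^4 + D_5/(1+r)^5 + TV/(1+r)^5
    = 74386.27087 + 84736.86515 + 96527.70909 + 109959.20850 + 125259.65496 + 3250488.04611 = 3741357.75469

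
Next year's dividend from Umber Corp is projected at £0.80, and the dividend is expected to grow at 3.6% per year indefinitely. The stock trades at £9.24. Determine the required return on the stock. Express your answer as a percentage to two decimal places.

12.26%

P = D₁/(r − g) ⇒ r = D₁/P + g = £0.8000/£9.24 + 0.036 = 0.086580 + 0.036 = 0.122580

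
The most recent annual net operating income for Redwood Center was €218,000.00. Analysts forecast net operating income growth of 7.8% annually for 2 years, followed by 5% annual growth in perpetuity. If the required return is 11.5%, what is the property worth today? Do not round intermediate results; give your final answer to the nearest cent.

D_1 = 235004.00000
D_2 = 253334.31200
Terminal value at year 2: TV = D_2×(1+g_2)/(r−g_2) = 266001.02760/0.065 = 4092323.50154
P_0 = D_1/(1+r)^1 + D_2/(1+r)^2 + TV/(1+r)^2
    = 210765.91928 + 203771.89326 + 3291699.81422 = 3706237.62677

€3706237.63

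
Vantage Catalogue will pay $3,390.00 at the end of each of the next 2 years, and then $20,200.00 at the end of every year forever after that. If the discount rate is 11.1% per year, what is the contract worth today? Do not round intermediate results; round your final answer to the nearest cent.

PV of 2-year annuity: $3,390.00 × [1 − (1+0.111)^−2] / 0.111 = 5797.75439
Perpetuity value at year 2: $20,200.00 / 0.111 = 181981.98198
PV of perpetuity: 181981.98198 / (1+0.111)^2 = 147434.89091
Total PV = 5797.75439 + 147434.89091 = 153232.64530

$153232.65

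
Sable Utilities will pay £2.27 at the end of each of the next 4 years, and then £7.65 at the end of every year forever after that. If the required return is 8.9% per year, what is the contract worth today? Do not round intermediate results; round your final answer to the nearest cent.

PV of 4-year annuity: £2.27 × [1 − (1+0.089)^−4] / 0.089 = 7.37034
Perpetuity value at year 4: £7.65 / 0.089 = 85.95506
PV of perpetuity: 85.95506 / (1+0.089)^4 = 61.11670
Total PV = 7.37034 + 61.11670 = 68.48704

£68.49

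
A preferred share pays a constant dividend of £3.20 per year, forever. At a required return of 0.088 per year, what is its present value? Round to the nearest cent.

£36.36

Level perpetuity: PV = C / r = £3.20 / 0.088 = £36.36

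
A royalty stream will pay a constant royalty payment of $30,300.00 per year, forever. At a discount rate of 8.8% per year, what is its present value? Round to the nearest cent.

Level perpetuity: PV = C / r = $30,300.00 / 0.088 = $344,318.18

$344318.18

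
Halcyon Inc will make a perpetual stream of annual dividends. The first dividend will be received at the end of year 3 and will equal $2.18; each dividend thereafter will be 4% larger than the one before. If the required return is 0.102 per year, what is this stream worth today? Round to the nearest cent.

$28.95

Value at end of year 2: C₁ / (r − g) = $2.18 / (0.102 − 0.04) = $35.1613
Discount to today: PV = $35.1613 / (1 + 0.102)^2 = $35.1613 / 1.214404 = $28.95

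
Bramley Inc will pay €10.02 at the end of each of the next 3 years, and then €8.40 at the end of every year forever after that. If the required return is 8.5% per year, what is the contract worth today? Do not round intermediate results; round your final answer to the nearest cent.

€102.96

PV of 3-year annuity: €10.02 × [1 − (1+0.085)^−3] / 0.085 = 25.59130
Perpetuity value at year 3: €8.40 / 0.085 = 98.82353
PV of perpetuity: 98.82353 / (1+0.085)^3 = 77.36974
Total PV = 25.59130 + 77.36974 = 102.96105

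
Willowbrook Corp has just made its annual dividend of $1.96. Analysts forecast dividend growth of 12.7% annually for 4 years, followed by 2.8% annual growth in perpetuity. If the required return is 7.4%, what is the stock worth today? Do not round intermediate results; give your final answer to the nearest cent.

D_1 = 2.20892
D_2 = 2.48945
D_3 = 2.80561
D_4 = 3.16193
Terminal value at year 4: TV = D_4×(1+g_2)/(r−g_2) = 3.25046/0.046 = 70.66218
P_0 = D_1/(1+r)^1 + D_2/(1+r)^2 + D_3/(1+r)^3 + D_4/(1+r)^4 + TV/(1+r)^4
    = 2.05672 + 2.15822 + 2.26472 + 2.37648 + 53.10922 = 61.96536

$61.97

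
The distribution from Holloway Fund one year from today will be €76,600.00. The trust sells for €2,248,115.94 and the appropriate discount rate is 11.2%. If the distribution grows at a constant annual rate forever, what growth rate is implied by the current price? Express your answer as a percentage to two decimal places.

7.79%

P = D₁/(r−g) ⇒ g = r − D₁/P = 0.112 − €76,600.00/€2,248,115.94 = 0.077927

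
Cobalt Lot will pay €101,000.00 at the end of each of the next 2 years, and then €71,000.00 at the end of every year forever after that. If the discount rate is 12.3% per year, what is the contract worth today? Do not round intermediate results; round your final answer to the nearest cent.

PV of 2-year annuity: €101,000.00 × [1 − (1+0.123)^−2] / 0.123 = 170024.63665
Perpetuity value at year 2: €71,000.00 / 0.123 = 577235.77236
PV of perpetuity: 577235.77236 / (1+0.123)^2 = 457713.50303
Total PV = 170024.63665 + 457713.50303 = 627738.13968

€627738.14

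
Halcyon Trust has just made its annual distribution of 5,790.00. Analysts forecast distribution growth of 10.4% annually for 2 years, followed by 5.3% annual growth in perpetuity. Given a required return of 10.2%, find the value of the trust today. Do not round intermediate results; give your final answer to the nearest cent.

136489.51

D_1 = 6392.16000
D_2 = 7056.94464
Terminal value at year 2: TV = D_2×(1+g_2)/(r−g_2) = 7430.96271/0.049 = 151652.30012
P_0 = D_1/(1+r)^1 + D_2/(1+r)^2 + TV/(1+r)^2
    = 5800.50817 + 5811.03541 + 124877.96493 = 136489.50850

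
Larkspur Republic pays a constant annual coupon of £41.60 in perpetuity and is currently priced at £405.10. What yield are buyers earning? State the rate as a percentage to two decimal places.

P = C/r ⇒ r = C/P = £41.60/£405.10 = 0.102691

10.27%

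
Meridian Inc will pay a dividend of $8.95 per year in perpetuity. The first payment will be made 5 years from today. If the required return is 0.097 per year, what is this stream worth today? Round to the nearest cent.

$63.71

Value at end of year 4: C / r = $8.95 / 0.097 = $92.2680
Discount to today: PV = $92.2680 / (1 + 0.097)^4 = $92.2680 / 1.448193 = $63.71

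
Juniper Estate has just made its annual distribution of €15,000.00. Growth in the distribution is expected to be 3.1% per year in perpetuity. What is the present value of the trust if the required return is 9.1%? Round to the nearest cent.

D₁ = D₀ × (1 + g) = €15,000.00 × 1.031 = €15,465.0000
Growing perpetuity: P = D₁ / (r − g) = €15,465.0000 / (0.091 − 0.031) = €257,750.00

€257750.00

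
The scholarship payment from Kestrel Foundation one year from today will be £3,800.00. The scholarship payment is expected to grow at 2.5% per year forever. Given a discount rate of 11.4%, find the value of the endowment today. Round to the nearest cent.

Growing perpetuity: P = D₁ / (r − g) = £3,800.0000 / (0.114 − 0.025) = £42,696.63

£42696.63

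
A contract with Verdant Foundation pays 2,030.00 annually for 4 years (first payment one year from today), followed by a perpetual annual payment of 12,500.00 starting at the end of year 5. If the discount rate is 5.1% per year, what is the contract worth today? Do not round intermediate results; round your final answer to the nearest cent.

PV of 4-year annuity: 2,030.00 × [1 − (1+0.051)^−4] / 0.051 = 7181.58999
Perpetuity value at year 4: 12,500.00 / 0.051 = 245098.03922
PV of perpetuity: 245098.03922 / (1+0.051)^4 = 200876.42600
Total PV = 7181.58999 + 200876.42600 = 208058.01599

208058.02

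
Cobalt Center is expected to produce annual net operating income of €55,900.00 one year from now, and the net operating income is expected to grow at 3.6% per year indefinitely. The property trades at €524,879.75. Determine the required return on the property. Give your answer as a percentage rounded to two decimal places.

14.25%

P = D₁/(r − g) ⇒ r = D₁/P + g = €55,900.0000/€524,879.75 + 0.036 = 0.106501 + 0.036 = 0.142501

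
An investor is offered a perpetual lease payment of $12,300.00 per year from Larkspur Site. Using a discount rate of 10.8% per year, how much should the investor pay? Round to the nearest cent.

Level perpetuity: PV = C / r = $12,300.00 / 0.108 = $113,888.89

$113888.89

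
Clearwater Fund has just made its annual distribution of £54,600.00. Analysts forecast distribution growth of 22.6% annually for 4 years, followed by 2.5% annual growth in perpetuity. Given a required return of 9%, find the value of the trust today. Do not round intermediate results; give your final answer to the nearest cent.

£1673599.42

D_1 = 66939.60000
D_2 = 82067.94960
D_3 = 100615.30621
D_4 = 123354.36541
Terminal value at year 4: TV = D_4×(1+g_2)/(r−g_2) = 126438.22455/0.065 = 1945203.45459
P_0 = D_1/(1+r)^1 + D_2/(1+r)^2 + D_3/(1+r)^3 + D_4/(1+r)^4 + TV/(1+r)^4
    = 61412.47706 + 69074.95127 + 77693.47730 + 87387.34235 + 1378031.16788 = 1673599.41586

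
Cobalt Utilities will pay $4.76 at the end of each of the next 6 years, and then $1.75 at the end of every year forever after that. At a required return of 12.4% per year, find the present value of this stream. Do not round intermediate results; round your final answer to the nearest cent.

PV of 6-year annuity: $4.76 × [1 − (1+0.124)^−6] / 0.124 = 19.35058
Perpetuity value at year 6: $1.75 / 0.124 = 14.11290
PV of perpetuity: 14.11290 / (1+0.124)^6 = 6.99872
Total PV = 19.35058 + 6.99872 = 26.34930

$26.35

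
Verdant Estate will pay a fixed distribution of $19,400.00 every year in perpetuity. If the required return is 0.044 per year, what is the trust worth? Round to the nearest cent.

$440909.09

Level perpetuity: PV = C / r = $19,400.00 / 0.044 = $440,909.09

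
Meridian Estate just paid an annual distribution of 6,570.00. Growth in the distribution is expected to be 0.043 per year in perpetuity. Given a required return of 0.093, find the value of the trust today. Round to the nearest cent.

137050.20

D₁ = D₀ × (1 + g) = 6,570.00 × 1.043 = 6,852.5100
Growing perpetuity: P = D₁ / (r − g) = 6,852.5100 / (0.093 − 0.043) = 137,050.20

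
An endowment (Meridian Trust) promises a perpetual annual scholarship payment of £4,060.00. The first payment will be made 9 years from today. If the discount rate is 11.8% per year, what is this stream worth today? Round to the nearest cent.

Value at end of year 8: C / r = £4,060.00 / 0.118 = £34,406.7797
Discount to today: PV = £34,406.7797 / (1 + 0.118)^8 = £34,406.7797 / 2.440813 = £14,096.44

£14096.44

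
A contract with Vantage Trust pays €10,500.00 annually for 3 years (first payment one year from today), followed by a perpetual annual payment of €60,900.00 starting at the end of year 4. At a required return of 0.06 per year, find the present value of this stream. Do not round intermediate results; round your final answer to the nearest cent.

PV of 3-year annuity: €10,500.00 × [1 − (1+0.06)^−3] / 0.06 = 28066.62547
Perpetuity value at year 3: €60,900.00 / 0.06 = 1015000.00000
PV of perpetuity: 1015000.00000 / (1+0.06)^3 = 852213.57228
Total PV = 28066.62547 + 852213.57228 = 880280.19775

€880280.20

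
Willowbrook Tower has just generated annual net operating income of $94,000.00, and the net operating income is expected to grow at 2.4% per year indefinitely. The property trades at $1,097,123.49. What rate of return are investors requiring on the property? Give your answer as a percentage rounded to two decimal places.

11.17%

D₁ = $94,000.00 × 1.024 = $96,256.0000
P = D₁/(r − g) ⇒ r = D₁/P + g = $96,256.0000/$1,097,123.49 + 0.024 = 0.087735 + 0.024 = 0.111735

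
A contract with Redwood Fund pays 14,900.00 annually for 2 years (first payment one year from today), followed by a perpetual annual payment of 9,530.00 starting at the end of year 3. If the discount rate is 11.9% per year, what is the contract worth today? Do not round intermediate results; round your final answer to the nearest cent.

PV of 2-year annuity: 14,900.00 × [1 − (1+0.119)^−2] / 0.119 = 25214.88850
Perpetuity value at year 2: 9,530.00 / 0.119 = 80084.03361
PV of perpetuity: 80084.03361 / (1+0.119)^2 = 63956.65862
Total PV = 25214.88850 + 63956.65862 = 89171.54712

89171.55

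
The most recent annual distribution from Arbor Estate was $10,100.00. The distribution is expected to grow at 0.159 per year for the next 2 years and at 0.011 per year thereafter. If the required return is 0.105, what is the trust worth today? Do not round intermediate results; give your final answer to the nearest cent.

D_1 = 11705.90000
D_2 = 13567.13810
Terminal value at year 2: TV = D_2×(1+g_2)/(r−g_2) = 13716.37662/0.094 = 145918.90020
P_0 = D_1/(1+r)^1 + D_2/(1+r)^2 + TV/(1+r)^2
    = 10593.57466 + 11111.26971 + 119505.25190 = 141210.09627

$141210.10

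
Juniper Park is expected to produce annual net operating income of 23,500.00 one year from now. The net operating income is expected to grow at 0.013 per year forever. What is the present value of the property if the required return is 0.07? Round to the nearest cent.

Growing perpetuity: P = D₁ / (r − g) = 23,500.0000 / (0.07 − 0.013) = 412,280.70

412280.70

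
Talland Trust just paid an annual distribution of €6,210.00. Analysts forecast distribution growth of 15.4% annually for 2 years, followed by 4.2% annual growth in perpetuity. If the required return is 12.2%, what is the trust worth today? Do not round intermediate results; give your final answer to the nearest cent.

€98521.21

D_1 = 7166.34000
D_2 = 8269.95636
Terminal value at year 2: TV = D_2×(1+g_2)/(r−g_2) = 8617.29453/0.08 = 107716.18159
P_0 = D_1/(1+r)^1 + D_2/(1+r)^2 + TV/(1+r)^2
    = 6387.11230 + 6569.27593 + 85564.81899 = 98521.20722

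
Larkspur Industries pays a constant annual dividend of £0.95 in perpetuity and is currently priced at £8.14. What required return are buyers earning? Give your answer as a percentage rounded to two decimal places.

P = C/r ⇒ r = C/P = £0.95/£8.14 = 0.116708

11.67%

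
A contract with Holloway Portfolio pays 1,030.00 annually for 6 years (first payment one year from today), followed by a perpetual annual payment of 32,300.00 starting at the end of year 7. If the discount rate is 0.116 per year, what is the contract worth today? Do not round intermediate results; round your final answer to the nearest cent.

148414.81

PV of 6-year annuity: 1,030.00 × [1 − (1+0.116)^−6] / 0.116 = 4283.16168
Perpetuity value at year 6: 32,300.00 / 0.116 = 278448.27586
PV of perpetuity: 278448.27586 / (1+0.116)^6 = 144131.65235
Total PV = 4283.16168 + 144131.65235 = 148414.81403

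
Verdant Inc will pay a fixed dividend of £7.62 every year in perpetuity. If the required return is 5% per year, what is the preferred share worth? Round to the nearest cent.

£152.40

Level perpetuity: PV = C / r = £7.62 / 0.05 = £152.40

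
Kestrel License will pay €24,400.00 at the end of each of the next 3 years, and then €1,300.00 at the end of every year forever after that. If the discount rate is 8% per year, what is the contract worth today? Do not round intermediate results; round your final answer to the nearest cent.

€75780.94

PV of 3-year annuity: €24,400.00 × [1 − (1+0.08)^−3] / 0.08 = 62881.16649
Perpetuity value at year 3: €1,300.00 / 0.08 = 16250.00000
PV of perpetuity: 16250.00000 / (1+0.08)^3 = 12899.77392
Total PV = 62881.16649 + 12899.77392 = 75780.94041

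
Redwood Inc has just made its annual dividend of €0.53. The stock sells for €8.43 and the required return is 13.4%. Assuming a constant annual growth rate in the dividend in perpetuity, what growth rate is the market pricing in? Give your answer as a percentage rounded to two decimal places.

P = D₀(1+g)/(r−g) ⇒ P(r−g) = D₀(1+g) ⇒ g(P+D₀) = P·r − D₀
g = (P·r − D₀)/(P + D₀) = (€8.43×0.134 − €0.53) / (€8.43 + €0.53) = 0.066922

6.69%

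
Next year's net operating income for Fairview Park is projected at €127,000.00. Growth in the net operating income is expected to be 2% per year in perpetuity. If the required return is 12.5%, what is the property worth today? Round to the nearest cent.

Growing perpetuity: P = D₁ / (r − g) = €127,000.0000 / (0.125 − 0.02) = €1,209,523.81

€1209523.81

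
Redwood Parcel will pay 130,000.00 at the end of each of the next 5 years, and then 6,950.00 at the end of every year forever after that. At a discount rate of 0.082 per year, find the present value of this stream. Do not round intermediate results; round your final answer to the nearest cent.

573480.15

PV of 5-year annuity: 130,000.00 × [1 − (1+0.082)^−5] / 0.082 = 516327.72279
Perpetuity value at year 5: 6,950.00 / 0.082 = 84756.09756
PV of perpetuity: 84756.09756 / (1+0.082)^5 = 57152.42315
Total PV = 516327.72279 + 57152.42315 = 573480.14594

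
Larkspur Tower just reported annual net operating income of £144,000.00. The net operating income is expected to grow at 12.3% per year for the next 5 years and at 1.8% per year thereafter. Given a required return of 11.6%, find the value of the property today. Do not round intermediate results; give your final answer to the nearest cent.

£2277003.62

D_1 = 161712.00000
D_2 = 181602.57600
D_3 = 203939.69285
D_4 = 229024.27507
D_5 = 257194.26090
Terminal value at year 5: TV = D_5×(1+g_2)/(r−g_2) = 261823.75760/0.098 = 2671670.99590
P_0 = D_1/(1+r)^1 + D_2/(1+r)^2 + D_3/(1+r)^3 + D_4/(1+r)^4 + D_5/(1+r)^5 + TV/(1+r)^5
    = 144903.22581 + 145812.11701 + 146726.70914 + 147647.03796 + 148573.13945 + 1543341.38738 = 2277003.61674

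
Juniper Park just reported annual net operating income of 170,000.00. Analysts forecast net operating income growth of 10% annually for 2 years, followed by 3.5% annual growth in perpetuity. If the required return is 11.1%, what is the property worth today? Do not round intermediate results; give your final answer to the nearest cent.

2604481.50

D_1 = 187000.00000
D_2 = 205700.00000
Terminal value at year 2: TV = D_2×(1+g_2)/(r−g_2) = 212899.50000/0.076 = 2801309.21053
P_0 = D_1/(1+r)^1 + D_2/(1+r)^2 + TV/(1+r)^2
    = 168316.83168 + 166650.32840 + 2269514.34070 = 2604481.50078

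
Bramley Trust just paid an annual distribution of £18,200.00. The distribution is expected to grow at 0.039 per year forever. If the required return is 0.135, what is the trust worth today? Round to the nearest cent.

D₁ = D₀ × (1 + g) = £18,200.00 × 1.039 = £18,909.8000
Growing perpetuity: P = D₁ / (r − g) = £18,909.8000 / (0.135 − 0.039) = £196,977.08

£196977.08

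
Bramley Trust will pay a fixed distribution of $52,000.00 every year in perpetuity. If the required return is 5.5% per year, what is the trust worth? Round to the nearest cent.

$945454.55

Level perpetuity: PV = C / r = $52,000.00 / 0.055 = $945,454.55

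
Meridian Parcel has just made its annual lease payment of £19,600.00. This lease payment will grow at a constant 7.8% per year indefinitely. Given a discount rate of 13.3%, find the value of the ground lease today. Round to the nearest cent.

£384160.00

D₁ = D₀ × (1 + g) = £19,600.00 × 1.078 = £21,128.8000
Growing perpetuity: P = D₁ / (r − g) = £21,128.8000 / (0.133 − 0.078) = £384,160.00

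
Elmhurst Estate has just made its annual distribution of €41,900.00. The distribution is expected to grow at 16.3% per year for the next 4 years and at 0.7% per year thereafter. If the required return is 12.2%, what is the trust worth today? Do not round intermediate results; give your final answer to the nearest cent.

D_1 = 48729.70000
D_2 = 56672.64110
D_3 = 65910.28160
D_4 = 76653.65750
Terminal value at year 4: TV = D_4×(1+g_2)/(r−g_2) = 77190.23310/0.115 = 671219.41828
P_0 = D_1/(1+r)^1 + D_2/(1+r)^2 + D_3/(1+r)^3 + D_4/(1+r)^4 + TV/(1+r)^4
    = 43431.10517 + 45018.15981 + 46663.20844 + 48368.37024 + 423538.68550 = 607019.52916

€607019.53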